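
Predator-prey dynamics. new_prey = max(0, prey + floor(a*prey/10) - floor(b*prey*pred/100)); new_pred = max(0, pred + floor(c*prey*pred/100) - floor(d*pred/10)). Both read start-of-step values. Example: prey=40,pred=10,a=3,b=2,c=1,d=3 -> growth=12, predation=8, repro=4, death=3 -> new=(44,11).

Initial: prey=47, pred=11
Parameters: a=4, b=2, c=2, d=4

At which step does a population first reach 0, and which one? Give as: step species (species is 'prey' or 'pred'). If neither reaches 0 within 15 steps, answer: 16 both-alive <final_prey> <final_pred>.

Step 1: prey: 47+18-10=55; pred: 11+10-4=17
Step 2: prey: 55+22-18=59; pred: 17+18-6=29
Step 3: prey: 59+23-34=48; pred: 29+34-11=52
Step 4: prey: 48+19-49=18; pred: 52+49-20=81
Step 5: prey: 18+7-29=0; pred: 81+29-32=78
First extinction: prey at step 5

Answer: 5 prey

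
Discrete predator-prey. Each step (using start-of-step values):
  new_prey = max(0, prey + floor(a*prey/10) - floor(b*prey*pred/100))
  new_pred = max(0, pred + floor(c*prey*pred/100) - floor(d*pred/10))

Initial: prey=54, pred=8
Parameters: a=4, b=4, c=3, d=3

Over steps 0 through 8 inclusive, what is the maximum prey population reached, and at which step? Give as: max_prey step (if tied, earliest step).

Step 1: prey: 54+21-17=58; pred: 8+12-2=18
Step 2: prey: 58+23-41=40; pred: 18+31-5=44
Step 3: prey: 40+16-70=0; pred: 44+52-13=83
Step 4: prey: 0+0-0=0; pred: 83+0-24=59
Step 5: prey: 0+0-0=0; pred: 59+0-17=42
Step 6: prey: 0+0-0=0; pred: 42+0-12=30
Step 7: prey: 0+0-0=0; pred: 30+0-9=21
Step 8: prey: 0+0-0=0; pred: 21+0-6=15
Max prey = 58 at step 1

Answer: 58 1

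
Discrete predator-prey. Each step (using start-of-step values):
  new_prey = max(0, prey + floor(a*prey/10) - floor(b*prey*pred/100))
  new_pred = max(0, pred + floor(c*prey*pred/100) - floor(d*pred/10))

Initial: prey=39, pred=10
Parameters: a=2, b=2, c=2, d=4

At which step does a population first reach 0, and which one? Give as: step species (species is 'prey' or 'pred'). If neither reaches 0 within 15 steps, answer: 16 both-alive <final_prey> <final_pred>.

Answer: 16 both-alive 12 2

Derivation:
Step 1: prey: 39+7-7=39; pred: 10+7-4=13
Step 2: prey: 39+7-10=36; pred: 13+10-5=18
Step 3: prey: 36+7-12=31; pred: 18+12-7=23
Step 4: prey: 31+6-14=23; pred: 23+14-9=28
Step 5: prey: 23+4-12=15; pred: 28+12-11=29
Step 6: prey: 15+3-8=10; pred: 29+8-11=26
Step 7: prey: 10+2-5=7; pred: 26+5-10=21
Step 8: prey: 7+1-2=6; pred: 21+2-8=15
Step 9: prey: 6+1-1=6; pred: 15+1-6=10
Step 10: prey: 6+1-1=6; pred: 10+1-4=7
Step 11: prey: 6+1-0=7; pred: 7+0-2=5
Step 12: prey: 7+1-0=8; pred: 5+0-2=3
Step 13: prey: 8+1-0=9; pred: 3+0-1=2
Step 14: prey: 9+1-0=10; pred: 2+0-0=2
Step 15: prey: 10+2-0=12; pred: 2+0-0=2
No extinction within 15 steps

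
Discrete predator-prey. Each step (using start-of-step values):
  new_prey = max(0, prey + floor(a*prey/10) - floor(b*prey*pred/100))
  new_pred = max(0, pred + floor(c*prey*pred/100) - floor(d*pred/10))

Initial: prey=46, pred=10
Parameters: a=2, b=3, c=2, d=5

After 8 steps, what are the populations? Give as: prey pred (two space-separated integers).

Answer: 6 3

Derivation:
Step 1: prey: 46+9-13=42; pred: 10+9-5=14
Step 2: prey: 42+8-17=33; pred: 14+11-7=18
Step 3: prey: 33+6-17=22; pred: 18+11-9=20
Step 4: prey: 22+4-13=13; pred: 20+8-10=18
Step 5: prey: 13+2-7=8; pred: 18+4-9=13
Step 6: prey: 8+1-3=6; pred: 13+2-6=9
Step 7: prey: 6+1-1=6; pred: 9+1-4=6
Step 8: prey: 6+1-1=6; pred: 6+0-3=3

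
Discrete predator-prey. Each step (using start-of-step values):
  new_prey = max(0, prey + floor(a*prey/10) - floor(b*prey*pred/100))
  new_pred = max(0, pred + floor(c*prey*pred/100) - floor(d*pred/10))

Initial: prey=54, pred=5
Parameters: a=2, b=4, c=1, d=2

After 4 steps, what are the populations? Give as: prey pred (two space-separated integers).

Step 1: prey: 54+10-10=54; pred: 5+2-1=6
Step 2: prey: 54+10-12=52; pred: 6+3-1=8
Step 3: prey: 52+10-16=46; pred: 8+4-1=11
Step 4: prey: 46+9-20=35; pred: 11+5-2=14

Answer: 35 14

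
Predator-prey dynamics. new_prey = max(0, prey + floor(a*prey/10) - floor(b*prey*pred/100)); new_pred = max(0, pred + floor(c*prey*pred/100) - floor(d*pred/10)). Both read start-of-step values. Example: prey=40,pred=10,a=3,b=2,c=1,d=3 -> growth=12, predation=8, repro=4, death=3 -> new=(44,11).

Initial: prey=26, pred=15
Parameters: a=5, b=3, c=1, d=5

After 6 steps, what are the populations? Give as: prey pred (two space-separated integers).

Step 1: prey: 26+13-11=28; pred: 15+3-7=11
Step 2: prey: 28+14-9=33; pred: 11+3-5=9
Step 3: prey: 33+16-8=41; pred: 9+2-4=7
Step 4: prey: 41+20-8=53; pred: 7+2-3=6
Step 5: prey: 53+26-9=70; pred: 6+3-3=6
Step 6: prey: 70+35-12=93; pred: 6+4-3=7

Answer: 93 7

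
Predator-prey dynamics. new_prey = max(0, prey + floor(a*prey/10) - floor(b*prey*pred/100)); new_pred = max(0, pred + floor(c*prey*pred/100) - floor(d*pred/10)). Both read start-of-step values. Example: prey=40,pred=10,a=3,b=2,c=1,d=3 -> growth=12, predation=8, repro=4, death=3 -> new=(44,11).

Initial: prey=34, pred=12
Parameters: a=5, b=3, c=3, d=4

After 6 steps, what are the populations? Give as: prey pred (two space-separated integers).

Step 1: prey: 34+17-12=39; pred: 12+12-4=20
Step 2: prey: 39+19-23=35; pred: 20+23-8=35
Step 3: prey: 35+17-36=16; pred: 35+36-14=57
Step 4: prey: 16+8-27=0; pred: 57+27-22=62
Step 5: prey: 0+0-0=0; pred: 62+0-24=38
Step 6: prey: 0+0-0=0; pred: 38+0-15=23

Answer: 0 23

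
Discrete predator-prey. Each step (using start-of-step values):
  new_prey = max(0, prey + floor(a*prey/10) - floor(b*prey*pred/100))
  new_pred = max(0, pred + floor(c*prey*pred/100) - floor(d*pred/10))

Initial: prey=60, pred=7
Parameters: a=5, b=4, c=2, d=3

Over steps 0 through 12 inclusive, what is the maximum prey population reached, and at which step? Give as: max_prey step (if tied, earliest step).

Answer: 74 1

Derivation:
Step 1: prey: 60+30-16=74; pred: 7+8-2=13
Step 2: prey: 74+37-38=73; pred: 13+19-3=29
Step 3: prey: 73+36-84=25; pred: 29+42-8=63
Step 4: prey: 25+12-63=0; pred: 63+31-18=76
Step 5: prey: 0+0-0=0; pred: 76+0-22=54
Step 6: prey: 0+0-0=0; pred: 54+0-16=38
Step 7: prey: 0+0-0=0; pred: 38+0-11=27
Step 8: prey: 0+0-0=0; pred: 27+0-8=19
Step 9: prey: 0+0-0=0; pred: 19+0-5=14
Step 10: prey: 0+0-0=0; pred: 14+0-4=10
Step 11: prey: 0+0-0=0; pred: 10+0-3=7
Step 12: prey: 0+0-0=0; pred: 7+0-2=5
Max prey = 74 at step 1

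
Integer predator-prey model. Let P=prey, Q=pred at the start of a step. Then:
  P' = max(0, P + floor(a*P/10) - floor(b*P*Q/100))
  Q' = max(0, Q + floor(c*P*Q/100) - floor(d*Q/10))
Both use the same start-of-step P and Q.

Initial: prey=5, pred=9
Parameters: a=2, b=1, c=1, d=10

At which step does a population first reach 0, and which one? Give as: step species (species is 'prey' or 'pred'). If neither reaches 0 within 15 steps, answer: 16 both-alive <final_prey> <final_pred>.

Step 1: prey: 5+1-0=6; pred: 9+0-9=0
First extinction: pred at step 1

Answer: 1 pred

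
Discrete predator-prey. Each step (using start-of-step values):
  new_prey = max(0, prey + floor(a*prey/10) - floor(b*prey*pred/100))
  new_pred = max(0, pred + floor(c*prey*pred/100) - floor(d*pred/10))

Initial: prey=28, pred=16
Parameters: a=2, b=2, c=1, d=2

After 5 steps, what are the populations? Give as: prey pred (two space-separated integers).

Step 1: prey: 28+5-8=25; pred: 16+4-3=17
Step 2: prey: 25+5-8=22; pred: 17+4-3=18
Step 3: prey: 22+4-7=19; pred: 18+3-3=18
Step 4: prey: 19+3-6=16; pred: 18+3-3=18
Step 5: prey: 16+3-5=14; pred: 18+2-3=17

Answer: 14 17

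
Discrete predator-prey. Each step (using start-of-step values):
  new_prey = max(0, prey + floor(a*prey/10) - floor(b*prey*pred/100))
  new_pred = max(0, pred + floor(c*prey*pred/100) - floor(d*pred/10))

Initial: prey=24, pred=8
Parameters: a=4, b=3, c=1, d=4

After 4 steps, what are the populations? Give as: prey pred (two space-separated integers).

Step 1: prey: 24+9-5=28; pred: 8+1-3=6
Step 2: prey: 28+11-5=34; pred: 6+1-2=5
Step 3: prey: 34+13-5=42; pred: 5+1-2=4
Step 4: prey: 42+16-5=53; pred: 4+1-1=4

Answer: 53 4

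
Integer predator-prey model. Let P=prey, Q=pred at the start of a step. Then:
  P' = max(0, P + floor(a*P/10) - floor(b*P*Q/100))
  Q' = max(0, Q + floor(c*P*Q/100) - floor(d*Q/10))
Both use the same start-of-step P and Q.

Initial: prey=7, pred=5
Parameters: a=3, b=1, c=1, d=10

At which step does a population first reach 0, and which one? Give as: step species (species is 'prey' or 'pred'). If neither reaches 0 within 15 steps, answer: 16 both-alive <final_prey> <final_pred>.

Answer: 1 pred

Derivation:
Step 1: prey: 7+2-0=9; pred: 5+0-5=0
First extinction: pred at step 1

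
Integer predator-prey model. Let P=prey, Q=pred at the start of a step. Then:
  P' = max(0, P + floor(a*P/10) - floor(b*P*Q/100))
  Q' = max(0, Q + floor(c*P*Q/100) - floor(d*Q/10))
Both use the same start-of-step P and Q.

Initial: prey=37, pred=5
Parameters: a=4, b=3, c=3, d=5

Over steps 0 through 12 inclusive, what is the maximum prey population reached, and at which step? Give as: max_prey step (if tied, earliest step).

Step 1: prey: 37+14-5=46; pred: 5+5-2=8
Step 2: prey: 46+18-11=53; pred: 8+11-4=15
Step 3: prey: 53+21-23=51; pred: 15+23-7=31
Step 4: prey: 51+20-47=24; pred: 31+47-15=63
Step 5: prey: 24+9-45=0; pred: 63+45-31=77
Step 6: prey: 0+0-0=0; pred: 77+0-38=39
Step 7: prey: 0+0-0=0; pred: 39+0-19=20
Step 8: prey: 0+0-0=0; pred: 20+0-10=10
Step 9: prey: 0+0-0=0; pred: 10+0-5=5
Step 10: prey: 0+0-0=0; pred: 5+0-2=3
Step 11: prey: 0+0-0=0; pred: 3+0-1=2
Step 12: prey: 0+0-0=0; pred: 2+0-1=1
Max prey = 53 at step 2

Answer: 53 2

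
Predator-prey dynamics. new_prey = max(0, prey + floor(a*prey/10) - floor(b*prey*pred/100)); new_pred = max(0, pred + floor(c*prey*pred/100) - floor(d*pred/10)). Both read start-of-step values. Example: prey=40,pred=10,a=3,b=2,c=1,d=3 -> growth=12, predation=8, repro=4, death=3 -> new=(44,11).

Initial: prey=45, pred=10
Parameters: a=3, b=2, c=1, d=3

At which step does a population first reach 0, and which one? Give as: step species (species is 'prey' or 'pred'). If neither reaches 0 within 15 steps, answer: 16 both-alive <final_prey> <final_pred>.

Answer: 16 both-alive 10 7

Derivation:
Step 1: prey: 45+13-9=49; pred: 10+4-3=11
Step 2: prey: 49+14-10=53; pred: 11+5-3=13
Step 3: prey: 53+15-13=55; pred: 13+6-3=16
Step 4: prey: 55+16-17=54; pred: 16+8-4=20
Step 5: prey: 54+16-21=49; pred: 20+10-6=24
Step 6: prey: 49+14-23=40; pred: 24+11-7=28
Step 7: prey: 40+12-22=30; pred: 28+11-8=31
Step 8: prey: 30+9-18=21; pred: 31+9-9=31
Step 9: prey: 21+6-13=14; pred: 31+6-9=28
Step 10: prey: 14+4-7=11; pred: 28+3-8=23
Step 11: prey: 11+3-5=9; pred: 23+2-6=19
Step 12: prey: 9+2-3=8; pred: 19+1-5=15
Step 13: prey: 8+2-2=8; pred: 15+1-4=12
Step 14: prey: 8+2-1=9; pred: 12+0-3=9
Step 15: prey: 9+2-1=10; pred: 9+0-2=7
No extinction within 15 steps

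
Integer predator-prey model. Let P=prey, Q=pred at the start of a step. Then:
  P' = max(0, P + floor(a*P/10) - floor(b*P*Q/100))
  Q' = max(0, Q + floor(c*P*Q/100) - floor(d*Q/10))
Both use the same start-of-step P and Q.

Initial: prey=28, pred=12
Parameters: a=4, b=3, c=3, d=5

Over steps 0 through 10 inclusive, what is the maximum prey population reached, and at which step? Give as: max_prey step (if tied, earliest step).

Step 1: prey: 28+11-10=29; pred: 12+10-6=16
Step 2: prey: 29+11-13=27; pred: 16+13-8=21
Step 3: prey: 27+10-17=20; pred: 21+17-10=28
Step 4: prey: 20+8-16=12; pred: 28+16-14=30
Step 5: prey: 12+4-10=6; pred: 30+10-15=25
Step 6: prey: 6+2-4=4; pred: 25+4-12=17
Step 7: prey: 4+1-2=3; pred: 17+2-8=11
Step 8: prey: 3+1-0=4; pred: 11+0-5=6
Step 9: prey: 4+1-0=5; pred: 6+0-3=3
Step 10: prey: 5+2-0=7; pred: 3+0-1=2
Max prey = 29 at step 1

Answer: 29 1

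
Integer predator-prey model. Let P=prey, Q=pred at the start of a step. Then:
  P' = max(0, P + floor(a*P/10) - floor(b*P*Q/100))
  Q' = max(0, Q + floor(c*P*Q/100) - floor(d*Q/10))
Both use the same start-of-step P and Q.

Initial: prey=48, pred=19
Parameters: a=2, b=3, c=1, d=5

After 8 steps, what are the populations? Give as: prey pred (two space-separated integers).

Answer: 18 1

Derivation:
Step 1: prey: 48+9-27=30; pred: 19+9-9=19
Step 2: prey: 30+6-17=19; pred: 19+5-9=15
Step 3: prey: 19+3-8=14; pred: 15+2-7=10
Step 4: prey: 14+2-4=12; pred: 10+1-5=6
Step 5: prey: 12+2-2=12; pred: 6+0-3=3
Step 6: prey: 12+2-1=13; pred: 3+0-1=2
Step 7: prey: 13+2-0=15; pred: 2+0-1=1
Step 8: prey: 15+3-0=18; pred: 1+0-0=1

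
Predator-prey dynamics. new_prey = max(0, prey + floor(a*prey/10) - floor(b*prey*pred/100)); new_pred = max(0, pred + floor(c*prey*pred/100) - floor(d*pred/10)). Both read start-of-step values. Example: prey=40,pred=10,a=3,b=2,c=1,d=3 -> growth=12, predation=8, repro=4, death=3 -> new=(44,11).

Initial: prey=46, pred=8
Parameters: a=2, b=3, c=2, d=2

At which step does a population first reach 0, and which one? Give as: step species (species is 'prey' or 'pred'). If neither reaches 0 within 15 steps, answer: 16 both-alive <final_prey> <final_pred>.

Answer: 5 prey

Derivation:
Step 1: prey: 46+9-11=44; pred: 8+7-1=14
Step 2: prey: 44+8-18=34; pred: 14+12-2=24
Step 3: prey: 34+6-24=16; pred: 24+16-4=36
Step 4: prey: 16+3-17=2; pred: 36+11-7=40
Step 5: prey: 2+0-2=0; pred: 40+1-8=33
First extinction: prey at step 5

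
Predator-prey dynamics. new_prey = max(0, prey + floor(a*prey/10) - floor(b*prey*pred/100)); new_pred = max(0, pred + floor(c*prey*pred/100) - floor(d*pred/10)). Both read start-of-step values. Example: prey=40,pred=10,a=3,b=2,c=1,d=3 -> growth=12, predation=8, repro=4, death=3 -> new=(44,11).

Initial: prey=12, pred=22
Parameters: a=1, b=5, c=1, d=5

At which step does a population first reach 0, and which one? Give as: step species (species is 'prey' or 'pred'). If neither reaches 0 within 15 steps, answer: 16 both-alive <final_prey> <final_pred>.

Step 1: prey: 12+1-13=0; pred: 22+2-11=13
First extinction: prey at step 1

Answer: 1 prey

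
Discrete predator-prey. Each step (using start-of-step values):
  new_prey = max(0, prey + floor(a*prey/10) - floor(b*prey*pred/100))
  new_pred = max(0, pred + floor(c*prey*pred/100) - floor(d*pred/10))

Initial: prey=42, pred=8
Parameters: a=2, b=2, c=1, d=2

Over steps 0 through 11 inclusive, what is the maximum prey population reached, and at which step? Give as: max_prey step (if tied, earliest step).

Answer: 44 1

Derivation:
Step 1: prey: 42+8-6=44; pred: 8+3-1=10
Step 2: prey: 44+8-8=44; pred: 10+4-2=12
Step 3: prey: 44+8-10=42; pred: 12+5-2=15
Step 4: prey: 42+8-12=38; pred: 15+6-3=18
Step 5: prey: 38+7-13=32; pred: 18+6-3=21
Step 6: prey: 32+6-13=25; pred: 21+6-4=23
Step 7: prey: 25+5-11=19; pred: 23+5-4=24
Step 8: prey: 19+3-9=13; pred: 24+4-4=24
Step 9: prey: 13+2-6=9; pred: 24+3-4=23
Step 10: prey: 9+1-4=6; pred: 23+2-4=21
Step 11: prey: 6+1-2=5; pred: 21+1-4=18
Max prey = 44 at step 1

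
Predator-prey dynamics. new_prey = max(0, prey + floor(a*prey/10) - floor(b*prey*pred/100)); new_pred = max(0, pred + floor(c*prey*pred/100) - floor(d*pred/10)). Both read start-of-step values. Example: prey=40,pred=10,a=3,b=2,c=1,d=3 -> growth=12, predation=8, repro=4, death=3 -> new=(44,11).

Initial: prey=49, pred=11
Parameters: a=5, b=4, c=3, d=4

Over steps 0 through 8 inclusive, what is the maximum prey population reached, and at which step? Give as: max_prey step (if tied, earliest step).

Answer: 52 1

Derivation:
Step 1: prey: 49+24-21=52; pred: 11+16-4=23
Step 2: prey: 52+26-47=31; pred: 23+35-9=49
Step 3: prey: 31+15-60=0; pred: 49+45-19=75
Step 4: prey: 0+0-0=0; pred: 75+0-30=45
Step 5: prey: 0+0-0=0; pred: 45+0-18=27
Step 6: prey: 0+0-0=0; pred: 27+0-10=17
Step 7: prey: 0+0-0=0; pred: 17+0-6=11
Step 8: prey: 0+0-0=0; pred: 11+0-4=7
Max prey = 52 at step 1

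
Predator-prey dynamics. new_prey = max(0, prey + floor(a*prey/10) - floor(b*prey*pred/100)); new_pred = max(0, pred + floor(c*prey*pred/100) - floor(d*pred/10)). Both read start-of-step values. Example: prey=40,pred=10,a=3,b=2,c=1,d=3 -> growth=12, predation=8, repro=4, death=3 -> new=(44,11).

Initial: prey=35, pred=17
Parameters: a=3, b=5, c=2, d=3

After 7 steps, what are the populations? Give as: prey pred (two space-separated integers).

Answer: 0 5

Derivation:
Step 1: prey: 35+10-29=16; pred: 17+11-5=23
Step 2: prey: 16+4-18=2; pred: 23+7-6=24
Step 3: prey: 2+0-2=0; pred: 24+0-7=17
Step 4: prey: 0+0-0=0; pred: 17+0-5=12
Step 5: prey: 0+0-0=0; pred: 12+0-3=9
Step 6: prey: 0+0-0=0; pred: 9+0-2=7
Step 7: prey: 0+0-0=0; pred: 7+0-2=5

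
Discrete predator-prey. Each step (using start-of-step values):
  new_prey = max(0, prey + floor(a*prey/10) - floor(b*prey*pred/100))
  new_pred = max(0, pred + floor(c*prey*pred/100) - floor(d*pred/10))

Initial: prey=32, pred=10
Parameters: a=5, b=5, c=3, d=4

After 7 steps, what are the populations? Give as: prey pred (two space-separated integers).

Step 1: prey: 32+16-16=32; pred: 10+9-4=15
Step 2: prey: 32+16-24=24; pred: 15+14-6=23
Step 3: prey: 24+12-27=9; pred: 23+16-9=30
Step 4: prey: 9+4-13=0; pred: 30+8-12=26
Step 5: prey: 0+0-0=0; pred: 26+0-10=16
Step 6: prey: 0+0-0=0; pred: 16+0-6=10
Step 7: prey: 0+0-0=0; pred: 10+0-4=6

Answer: 0 6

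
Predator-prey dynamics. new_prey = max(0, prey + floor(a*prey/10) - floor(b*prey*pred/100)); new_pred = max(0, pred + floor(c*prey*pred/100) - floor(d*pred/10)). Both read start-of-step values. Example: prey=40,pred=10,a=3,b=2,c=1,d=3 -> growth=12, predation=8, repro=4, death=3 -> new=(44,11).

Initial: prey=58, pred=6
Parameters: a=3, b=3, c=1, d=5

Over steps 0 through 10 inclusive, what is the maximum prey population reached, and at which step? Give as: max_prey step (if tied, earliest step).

Answer: 91 5

Derivation:
Step 1: prey: 58+17-10=65; pred: 6+3-3=6
Step 2: prey: 65+19-11=73; pred: 6+3-3=6
Step 3: prey: 73+21-13=81; pred: 6+4-3=7
Step 4: prey: 81+24-17=88; pred: 7+5-3=9
Step 5: prey: 88+26-23=91; pred: 9+7-4=12
Step 6: prey: 91+27-32=86; pred: 12+10-6=16
Step 7: prey: 86+25-41=70; pred: 16+13-8=21
Step 8: prey: 70+21-44=47; pred: 21+14-10=25
Step 9: prey: 47+14-35=26; pred: 25+11-12=24
Step 10: prey: 26+7-18=15; pred: 24+6-12=18
Max prey = 91 at step 5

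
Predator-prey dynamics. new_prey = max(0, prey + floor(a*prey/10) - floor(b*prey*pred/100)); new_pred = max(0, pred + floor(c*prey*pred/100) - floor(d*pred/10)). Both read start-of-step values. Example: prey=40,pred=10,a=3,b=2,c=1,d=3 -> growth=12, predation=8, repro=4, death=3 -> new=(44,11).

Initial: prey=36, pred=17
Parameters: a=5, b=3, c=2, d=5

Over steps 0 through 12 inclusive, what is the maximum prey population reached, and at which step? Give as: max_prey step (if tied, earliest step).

Answer: 43 12

Derivation:
Step 1: prey: 36+18-18=36; pred: 17+12-8=21
Step 2: prey: 36+18-22=32; pred: 21+15-10=26
Step 3: prey: 32+16-24=24; pred: 26+16-13=29
Step 4: prey: 24+12-20=16; pred: 29+13-14=28
Step 5: prey: 16+8-13=11; pred: 28+8-14=22
Step 6: prey: 11+5-7=9; pred: 22+4-11=15
Step 7: prey: 9+4-4=9; pred: 15+2-7=10
Step 8: prey: 9+4-2=11; pred: 10+1-5=6
Step 9: prey: 11+5-1=15; pred: 6+1-3=4
Step 10: prey: 15+7-1=21; pred: 4+1-2=3
Step 11: prey: 21+10-1=30; pred: 3+1-1=3
Step 12: prey: 30+15-2=43; pred: 3+1-1=3
Max prey = 43 at step 12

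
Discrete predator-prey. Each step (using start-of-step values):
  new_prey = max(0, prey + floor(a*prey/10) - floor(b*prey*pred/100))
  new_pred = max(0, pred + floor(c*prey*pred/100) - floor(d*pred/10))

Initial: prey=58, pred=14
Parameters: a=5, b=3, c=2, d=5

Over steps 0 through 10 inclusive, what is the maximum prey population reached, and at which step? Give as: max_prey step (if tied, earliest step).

Step 1: prey: 58+29-24=63; pred: 14+16-7=23
Step 2: prey: 63+31-43=51; pred: 23+28-11=40
Step 3: prey: 51+25-61=15; pred: 40+40-20=60
Step 4: prey: 15+7-27=0; pred: 60+18-30=48
Step 5: prey: 0+0-0=0; pred: 48+0-24=24
Step 6: prey: 0+0-0=0; pred: 24+0-12=12
Step 7: prey: 0+0-0=0; pred: 12+0-6=6
Step 8: prey: 0+0-0=0; pred: 6+0-3=3
Step 9: prey: 0+0-0=0; pred: 3+0-1=2
Step 10: prey: 0+0-0=0; pred: 2+0-1=1
Max prey = 63 at step 1

Answer: 63 1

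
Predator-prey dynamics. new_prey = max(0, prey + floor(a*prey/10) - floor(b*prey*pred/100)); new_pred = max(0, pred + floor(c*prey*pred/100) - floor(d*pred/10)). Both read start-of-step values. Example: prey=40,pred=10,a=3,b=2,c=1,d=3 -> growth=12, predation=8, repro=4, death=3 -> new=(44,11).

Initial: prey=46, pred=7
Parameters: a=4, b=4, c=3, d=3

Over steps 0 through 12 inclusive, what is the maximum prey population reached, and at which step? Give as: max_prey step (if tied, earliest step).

Answer: 52 1

Derivation:
Step 1: prey: 46+18-12=52; pred: 7+9-2=14
Step 2: prey: 52+20-29=43; pred: 14+21-4=31
Step 3: prey: 43+17-53=7; pred: 31+39-9=61
Step 4: prey: 7+2-17=0; pred: 61+12-18=55
Step 5: prey: 0+0-0=0; pred: 55+0-16=39
Step 6: prey: 0+0-0=0; pred: 39+0-11=28
Step 7: prey: 0+0-0=0; pred: 28+0-8=20
Step 8: prey: 0+0-0=0; pred: 20+0-6=14
Step 9: prey: 0+0-0=0; pred: 14+0-4=10
Step 10: prey: 0+0-0=0; pred: 10+0-3=7
Step 11: prey: 0+0-0=0; pred: 7+0-2=5
Step 12: prey: 0+0-0=0; pred: 5+0-1=4
Max prey = 52 at step 1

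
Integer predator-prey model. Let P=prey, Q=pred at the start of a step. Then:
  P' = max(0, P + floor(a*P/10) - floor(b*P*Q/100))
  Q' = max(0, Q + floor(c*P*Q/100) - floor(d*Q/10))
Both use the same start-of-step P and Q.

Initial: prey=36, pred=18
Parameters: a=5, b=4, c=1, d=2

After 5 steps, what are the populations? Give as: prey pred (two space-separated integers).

Answer: 4 18

Derivation:
Step 1: prey: 36+18-25=29; pred: 18+6-3=21
Step 2: prey: 29+14-24=19; pred: 21+6-4=23
Step 3: prey: 19+9-17=11; pred: 23+4-4=23
Step 4: prey: 11+5-10=6; pred: 23+2-4=21
Step 5: prey: 6+3-5=4; pred: 21+1-4=18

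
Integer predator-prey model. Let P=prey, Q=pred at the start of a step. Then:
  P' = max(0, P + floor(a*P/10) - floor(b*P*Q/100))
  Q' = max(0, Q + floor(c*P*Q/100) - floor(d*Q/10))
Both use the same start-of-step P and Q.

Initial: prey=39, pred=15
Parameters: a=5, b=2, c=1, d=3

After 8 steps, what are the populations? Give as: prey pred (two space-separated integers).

Answer: 7 50

Derivation:
Step 1: prey: 39+19-11=47; pred: 15+5-4=16
Step 2: prey: 47+23-15=55; pred: 16+7-4=19
Step 3: prey: 55+27-20=62; pred: 19+10-5=24
Step 4: prey: 62+31-29=64; pred: 24+14-7=31
Step 5: prey: 64+32-39=57; pred: 31+19-9=41
Step 6: prey: 57+28-46=39; pred: 41+23-12=52
Step 7: prey: 39+19-40=18; pred: 52+20-15=57
Step 8: prey: 18+9-20=7; pred: 57+10-17=50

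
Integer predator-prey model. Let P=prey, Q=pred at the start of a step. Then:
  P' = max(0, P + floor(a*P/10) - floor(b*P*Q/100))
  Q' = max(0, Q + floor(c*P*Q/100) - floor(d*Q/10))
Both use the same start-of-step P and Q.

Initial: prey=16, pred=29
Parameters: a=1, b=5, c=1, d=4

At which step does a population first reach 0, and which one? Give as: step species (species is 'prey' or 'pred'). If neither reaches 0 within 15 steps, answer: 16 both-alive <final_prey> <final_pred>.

Step 1: prey: 16+1-23=0; pred: 29+4-11=22
First extinction: prey at step 1

Answer: 1 prey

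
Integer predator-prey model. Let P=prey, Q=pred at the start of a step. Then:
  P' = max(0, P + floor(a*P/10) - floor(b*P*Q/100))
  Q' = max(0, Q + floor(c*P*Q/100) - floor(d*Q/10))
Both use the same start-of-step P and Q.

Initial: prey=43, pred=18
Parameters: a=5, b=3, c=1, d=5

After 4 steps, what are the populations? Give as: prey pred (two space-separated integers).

Answer: 53 11

Derivation:
Step 1: prey: 43+21-23=41; pred: 18+7-9=16
Step 2: prey: 41+20-19=42; pred: 16+6-8=14
Step 3: prey: 42+21-17=46; pred: 14+5-7=12
Step 4: prey: 46+23-16=53; pred: 12+5-6=11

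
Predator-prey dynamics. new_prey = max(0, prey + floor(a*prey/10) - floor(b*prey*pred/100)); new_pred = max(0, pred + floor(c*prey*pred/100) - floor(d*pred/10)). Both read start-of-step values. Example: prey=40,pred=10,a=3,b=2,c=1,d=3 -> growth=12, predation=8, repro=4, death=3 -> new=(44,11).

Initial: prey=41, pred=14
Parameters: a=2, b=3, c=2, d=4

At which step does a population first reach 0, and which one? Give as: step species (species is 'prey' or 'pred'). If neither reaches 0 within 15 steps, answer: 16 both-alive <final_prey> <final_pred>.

Answer: 16 both-alive 2 2

Derivation:
Step 1: prey: 41+8-17=32; pred: 14+11-5=20
Step 2: prey: 32+6-19=19; pred: 20+12-8=24
Step 3: prey: 19+3-13=9; pred: 24+9-9=24
Step 4: prey: 9+1-6=4; pred: 24+4-9=19
Step 5: prey: 4+0-2=2; pred: 19+1-7=13
Step 6: prey: 2+0-0=2; pred: 13+0-5=8
Step 7: prey: 2+0-0=2; pred: 8+0-3=5
Step 8: prey: 2+0-0=2; pred: 5+0-2=3
Step 9: prey: 2+0-0=2; pred: 3+0-1=2
Step 10: prey: 2+0-0=2; pred: 2+0-0=2
Steps 11-15: state stable at prey=2, pred=2 (no change)
No extinction within 15 steps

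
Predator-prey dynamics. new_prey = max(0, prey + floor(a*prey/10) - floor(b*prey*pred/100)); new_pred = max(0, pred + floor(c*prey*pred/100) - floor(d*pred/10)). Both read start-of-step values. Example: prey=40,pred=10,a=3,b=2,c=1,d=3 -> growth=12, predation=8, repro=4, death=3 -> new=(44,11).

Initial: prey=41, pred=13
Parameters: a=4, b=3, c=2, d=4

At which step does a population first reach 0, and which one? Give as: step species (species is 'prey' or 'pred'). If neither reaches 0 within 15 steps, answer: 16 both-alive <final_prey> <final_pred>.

Step 1: prey: 41+16-15=42; pred: 13+10-5=18
Step 2: prey: 42+16-22=36; pred: 18+15-7=26
Step 3: prey: 36+14-28=22; pred: 26+18-10=34
Step 4: prey: 22+8-22=8; pred: 34+14-13=35
Step 5: prey: 8+3-8=3; pred: 35+5-14=26
Step 6: prey: 3+1-2=2; pred: 26+1-10=17
Step 7: prey: 2+0-1=1; pred: 17+0-6=11
Step 8: prey: 1+0-0=1; pred: 11+0-4=7
Step 9: prey: 1+0-0=1; pred: 7+0-2=5
Step 10: prey: 1+0-0=1; pred: 5+0-2=3
Step 11: prey: 1+0-0=1; pred: 3+0-1=2
Step 12: prey: 1+0-0=1; pred: 2+0-0=2
Steps 13-15: state stable at prey=1, pred=2 (no change)
No extinction within 15 steps

Answer: 16 both-alive 1 2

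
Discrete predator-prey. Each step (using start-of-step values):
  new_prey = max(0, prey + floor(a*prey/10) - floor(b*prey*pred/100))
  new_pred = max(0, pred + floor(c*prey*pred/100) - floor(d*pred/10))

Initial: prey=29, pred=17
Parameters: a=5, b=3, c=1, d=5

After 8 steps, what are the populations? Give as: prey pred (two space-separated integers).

Step 1: prey: 29+14-14=29; pred: 17+4-8=13
Step 2: prey: 29+14-11=32; pred: 13+3-6=10
Step 3: prey: 32+16-9=39; pred: 10+3-5=8
Step 4: prey: 39+19-9=49; pred: 8+3-4=7
Step 5: prey: 49+24-10=63; pred: 7+3-3=7
Step 6: prey: 63+31-13=81; pred: 7+4-3=8
Step 7: prey: 81+40-19=102; pred: 8+6-4=10
Step 8: prey: 102+51-30=123; pred: 10+10-5=15

Answer: 123 15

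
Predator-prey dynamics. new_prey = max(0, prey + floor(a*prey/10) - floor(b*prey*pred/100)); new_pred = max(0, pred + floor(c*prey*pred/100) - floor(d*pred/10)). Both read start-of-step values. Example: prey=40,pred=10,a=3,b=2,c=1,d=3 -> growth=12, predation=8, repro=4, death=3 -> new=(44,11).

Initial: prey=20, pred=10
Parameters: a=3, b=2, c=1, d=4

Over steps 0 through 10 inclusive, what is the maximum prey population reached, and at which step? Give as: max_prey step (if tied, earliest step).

Step 1: prey: 20+6-4=22; pred: 10+2-4=8
Step 2: prey: 22+6-3=25; pred: 8+1-3=6
Step 3: prey: 25+7-3=29; pred: 6+1-2=5
Step 4: prey: 29+8-2=35; pred: 5+1-2=4
Step 5: prey: 35+10-2=43; pred: 4+1-1=4
Step 6: prey: 43+12-3=52; pred: 4+1-1=4
Step 7: prey: 52+15-4=63; pred: 4+2-1=5
Step 8: prey: 63+18-6=75; pred: 5+3-2=6
Step 9: prey: 75+22-9=88; pred: 6+4-2=8
Step 10: prey: 88+26-14=100; pred: 8+7-3=12
Max prey = 100 at step 10

Answer: 100 10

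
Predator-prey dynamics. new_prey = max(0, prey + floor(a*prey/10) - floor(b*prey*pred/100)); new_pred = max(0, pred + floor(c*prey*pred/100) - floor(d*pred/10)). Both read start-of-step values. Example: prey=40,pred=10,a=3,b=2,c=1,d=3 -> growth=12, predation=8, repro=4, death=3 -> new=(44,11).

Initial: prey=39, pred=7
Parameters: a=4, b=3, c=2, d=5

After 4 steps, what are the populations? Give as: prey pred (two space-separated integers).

Answer: 41 30

Derivation:
Step 1: prey: 39+15-8=46; pred: 7+5-3=9
Step 2: prey: 46+18-12=52; pred: 9+8-4=13
Step 3: prey: 52+20-20=52; pred: 13+13-6=20
Step 4: prey: 52+20-31=41; pred: 20+20-10=30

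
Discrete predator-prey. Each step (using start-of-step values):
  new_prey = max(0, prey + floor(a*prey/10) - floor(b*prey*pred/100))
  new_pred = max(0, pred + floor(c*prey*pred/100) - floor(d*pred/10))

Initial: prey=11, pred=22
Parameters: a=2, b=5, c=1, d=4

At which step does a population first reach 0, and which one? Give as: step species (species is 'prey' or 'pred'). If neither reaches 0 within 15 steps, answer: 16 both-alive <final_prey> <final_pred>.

Step 1: prey: 11+2-12=1; pred: 22+2-8=16
Step 2: prey: 1+0-0=1; pred: 16+0-6=10
Step 3: prey: 1+0-0=1; pred: 10+0-4=6
Step 4: prey: 1+0-0=1; pred: 6+0-2=4
Step 5: prey: 1+0-0=1; pred: 4+0-1=3
Step 6: prey: 1+0-0=1; pred: 3+0-1=2
Step 7: prey: 1+0-0=1; pred: 2+0-0=2
Steps 8-15: state stable at prey=1, pred=2 (no change)
No extinction within 15 steps

Answer: 16 both-alive 1 2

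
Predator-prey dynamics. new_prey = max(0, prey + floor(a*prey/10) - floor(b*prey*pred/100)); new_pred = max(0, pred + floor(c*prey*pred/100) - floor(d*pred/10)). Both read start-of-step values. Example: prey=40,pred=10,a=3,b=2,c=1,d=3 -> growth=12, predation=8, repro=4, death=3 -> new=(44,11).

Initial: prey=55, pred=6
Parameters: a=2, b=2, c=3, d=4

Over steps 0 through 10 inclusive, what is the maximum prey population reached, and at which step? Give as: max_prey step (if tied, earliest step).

Answer: 60 1

Derivation:
Step 1: prey: 55+11-6=60; pred: 6+9-2=13
Step 2: prey: 60+12-15=57; pred: 13+23-5=31
Step 3: prey: 57+11-35=33; pred: 31+53-12=72
Step 4: prey: 33+6-47=0; pred: 72+71-28=115
Step 5: prey: 0+0-0=0; pred: 115+0-46=69
Step 6: prey: 0+0-0=0; pred: 69+0-27=42
Step 7: prey: 0+0-0=0; pred: 42+0-16=26
Step 8: prey: 0+0-0=0; pred: 26+0-10=16
Step 9: prey: 0+0-0=0; pred: 16+0-6=10
Step 10: prey: 0+0-0=0; pred: 10+0-4=6
Max prey = 60 at step 1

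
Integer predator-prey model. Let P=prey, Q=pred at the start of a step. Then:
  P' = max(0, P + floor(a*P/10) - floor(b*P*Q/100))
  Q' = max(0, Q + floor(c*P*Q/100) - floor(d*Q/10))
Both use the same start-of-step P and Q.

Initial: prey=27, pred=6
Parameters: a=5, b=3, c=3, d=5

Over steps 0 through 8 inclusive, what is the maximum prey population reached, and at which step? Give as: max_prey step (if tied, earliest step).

Step 1: prey: 27+13-4=36; pred: 6+4-3=7
Step 2: prey: 36+18-7=47; pred: 7+7-3=11
Step 3: prey: 47+23-15=55; pred: 11+15-5=21
Step 4: prey: 55+27-34=48; pred: 21+34-10=45
Step 5: prey: 48+24-64=8; pred: 45+64-22=87
Step 6: prey: 8+4-20=0; pred: 87+20-43=64
Step 7: prey: 0+0-0=0; pred: 64+0-32=32
Step 8: prey: 0+0-0=0; pred: 32+0-16=16
Max prey = 55 at step 3

Answer: 55 3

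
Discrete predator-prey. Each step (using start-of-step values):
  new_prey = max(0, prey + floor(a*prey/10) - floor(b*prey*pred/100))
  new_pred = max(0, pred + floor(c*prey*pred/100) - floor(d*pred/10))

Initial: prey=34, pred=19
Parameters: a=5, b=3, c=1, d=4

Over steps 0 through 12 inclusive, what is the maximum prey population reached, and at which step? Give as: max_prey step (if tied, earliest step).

Step 1: prey: 34+17-19=32; pred: 19+6-7=18
Step 2: prey: 32+16-17=31; pred: 18+5-7=16
Step 3: prey: 31+15-14=32; pred: 16+4-6=14
Step 4: prey: 32+16-13=35; pred: 14+4-5=13
Step 5: prey: 35+17-13=39; pred: 13+4-5=12
Step 6: prey: 39+19-14=44; pred: 12+4-4=12
Step 7: prey: 44+22-15=51; pred: 12+5-4=13
Step 8: prey: 51+25-19=57; pred: 13+6-5=14
Step 9: prey: 57+28-23=62; pred: 14+7-5=16
Step 10: prey: 62+31-29=64; pred: 16+9-6=19
Step 11: prey: 64+32-36=60; pred: 19+12-7=24
Step 12: prey: 60+30-43=47; pred: 24+14-9=29
Max prey = 64 at step 10

Answer: 64 10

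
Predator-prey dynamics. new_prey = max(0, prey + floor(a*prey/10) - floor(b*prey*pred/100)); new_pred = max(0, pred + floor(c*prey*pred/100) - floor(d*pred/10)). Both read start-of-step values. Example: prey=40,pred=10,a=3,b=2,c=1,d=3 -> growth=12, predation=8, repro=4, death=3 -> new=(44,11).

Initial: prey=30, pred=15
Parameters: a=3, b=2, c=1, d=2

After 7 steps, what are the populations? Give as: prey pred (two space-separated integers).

Answer: 16 23

Derivation:
Step 1: prey: 30+9-9=30; pred: 15+4-3=16
Step 2: prey: 30+9-9=30; pred: 16+4-3=17
Step 3: prey: 30+9-10=29; pred: 17+5-3=19
Step 4: prey: 29+8-11=26; pred: 19+5-3=21
Step 5: prey: 26+7-10=23; pred: 21+5-4=22
Step 6: prey: 23+6-10=19; pred: 22+5-4=23
Step 7: prey: 19+5-8=16; pred: 23+4-4=23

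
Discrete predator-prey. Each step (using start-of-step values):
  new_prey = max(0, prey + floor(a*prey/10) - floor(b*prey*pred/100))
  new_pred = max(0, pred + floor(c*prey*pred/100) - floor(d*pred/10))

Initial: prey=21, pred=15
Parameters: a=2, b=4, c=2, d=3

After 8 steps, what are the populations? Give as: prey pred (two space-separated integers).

Answer: 2 4

Derivation:
Step 1: prey: 21+4-12=13; pred: 15+6-4=17
Step 2: prey: 13+2-8=7; pred: 17+4-5=16
Step 3: prey: 7+1-4=4; pred: 16+2-4=14
Step 4: prey: 4+0-2=2; pred: 14+1-4=11
Step 5: prey: 2+0-0=2; pred: 11+0-3=8
Step 6: prey: 2+0-0=2; pred: 8+0-2=6
Step 7: prey: 2+0-0=2; pred: 6+0-1=5
Step 8: prey: 2+0-0=2; pred: 5+0-1=4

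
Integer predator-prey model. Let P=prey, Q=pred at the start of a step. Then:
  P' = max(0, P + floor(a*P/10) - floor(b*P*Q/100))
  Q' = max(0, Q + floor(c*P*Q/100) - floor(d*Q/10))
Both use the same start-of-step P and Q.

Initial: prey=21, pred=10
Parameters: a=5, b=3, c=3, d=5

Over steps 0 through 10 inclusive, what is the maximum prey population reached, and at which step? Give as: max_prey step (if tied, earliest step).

Answer: 31 3

Derivation:
Step 1: prey: 21+10-6=25; pred: 10+6-5=11
Step 2: prey: 25+12-8=29; pred: 11+8-5=14
Step 3: prey: 29+14-12=31; pred: 14+12-7=19
Step 4: prey: 31+15-17=29; pred: 19+17-9=27
Step 5: prey: 29+14-23=20; pred: 27+23-13=37
Step 6: prey: 20+10-22=8; pred: 37+22-18=41
Step 7: prey: 8+4-9=3; pred: 41+9-20=30
Step 8: prey: 3+1-2=2; pred: 30+2-15=17
Step 9: prey: 2+1-1=2; pred: 17+1-8=10
Step 10: prey: 2+1-0=3; pred: 10+0-5=5
Max prey = 31 at step 3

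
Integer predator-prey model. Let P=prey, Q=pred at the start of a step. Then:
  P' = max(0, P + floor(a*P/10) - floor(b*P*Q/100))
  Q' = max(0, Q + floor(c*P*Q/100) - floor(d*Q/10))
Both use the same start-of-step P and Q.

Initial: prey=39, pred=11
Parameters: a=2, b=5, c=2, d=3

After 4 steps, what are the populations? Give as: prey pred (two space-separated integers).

Step 1: prey: 39+7-21=25; pred: 11+8-3=16
Step 2: prey: 25+5-20=10; pred: 16+8-4=20
Step 3: prey: 10+2-10=2; pred: 20+4-6=18
Step 4: prey: 2+0-1=1; pred: 18+0-5=13

Answer: 1 13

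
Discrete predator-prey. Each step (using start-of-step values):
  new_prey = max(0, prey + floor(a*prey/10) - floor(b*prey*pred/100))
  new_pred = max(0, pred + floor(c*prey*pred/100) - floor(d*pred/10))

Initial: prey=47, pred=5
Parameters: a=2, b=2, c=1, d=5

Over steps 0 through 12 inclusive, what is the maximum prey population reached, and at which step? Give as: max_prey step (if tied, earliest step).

Step 1: prey: 47+9-4=52; pred: 5+2-2=5
Step 2: prey: 52+10-5=57; pred: 5+2-2=5
Step 3: prey: 57+11-5=63; pred: 5+2-2=5
Step 4: prey: 63+12-6=69; pred: 5+3-2=6
Step 5: prey: 69+13-8=74; pred: 6+4-3=7
Step 6: prey: 74+14-10=78; pred: 7+5-3=9
Step 7: prey: 78+15-14=79; pred: 9+7-4=12
Step 8: prey: 79+15-18=76; pred: 12+9-6=15
Step 9: prey: 76+15-22=69; pred: 15+11-7=19
Step 10: prey: 69+13-26=56; pred: 19+13-9=23
Step 11: prey: 56+11-25=42; pred: 23+12-11=24
Step 12: prey: 42+8-20=30; pred: 24+10-12=22
Max prey = 79 at step 7

Answer: 79 7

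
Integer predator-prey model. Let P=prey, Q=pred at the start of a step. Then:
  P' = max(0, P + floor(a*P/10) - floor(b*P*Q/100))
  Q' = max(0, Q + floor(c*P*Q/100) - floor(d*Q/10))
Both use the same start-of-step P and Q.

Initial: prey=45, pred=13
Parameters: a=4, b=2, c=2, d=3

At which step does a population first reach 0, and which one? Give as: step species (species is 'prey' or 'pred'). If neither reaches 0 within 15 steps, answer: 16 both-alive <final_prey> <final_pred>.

Step 1: prey: 45+18-11=52; pred: 13+11-3=21
Step 2: prey: 52+20-21=51; pred: 21+21-6=36
Step 3: prey: 51+20-36=35; pred: 36+36-10=62
Step 4: prey: 35+14-43=6; pred: 62+43-18=87
Step 5: prey: 6+2-10=0; pred: 87+10-26=71
First extinction: prey at step 5

Answer: 5 prey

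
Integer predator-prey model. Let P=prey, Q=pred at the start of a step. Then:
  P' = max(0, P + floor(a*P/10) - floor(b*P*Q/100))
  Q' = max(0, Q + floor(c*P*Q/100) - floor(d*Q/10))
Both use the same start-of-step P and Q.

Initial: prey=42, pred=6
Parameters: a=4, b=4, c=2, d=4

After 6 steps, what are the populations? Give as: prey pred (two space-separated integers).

Step 1: prey: 42+16-10=48; pred: 6+5-2=9
Step 2: prey: 48+19-17=50; pred: 9+8-3=14
Step 3: prey: 50+20-28=42; pred: 14+14-5=23
Step 4: prey: 42+16-38=20; pred: 23+19-9=33
Step 5: prey: 20+8-26=2; pred: 33+13-13=33
Step 6: prey: 2+0-2=0; pred: 33+1-13=21

Answer: 0 21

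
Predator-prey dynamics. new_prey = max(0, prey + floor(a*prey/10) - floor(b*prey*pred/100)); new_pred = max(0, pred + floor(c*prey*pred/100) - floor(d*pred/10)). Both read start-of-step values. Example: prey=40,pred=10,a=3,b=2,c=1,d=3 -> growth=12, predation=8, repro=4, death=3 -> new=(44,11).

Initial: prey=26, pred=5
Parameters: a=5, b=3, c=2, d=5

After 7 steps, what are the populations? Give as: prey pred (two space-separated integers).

Step 1: prey: 26+13-3=36; pred: 5+2-2=5
Step 2: prey: 36+18-5=49; pred: 5+3-2=6
Step 3: prey: 49+24-8=65; pred: 6+5-3=8
Step 4: prey: 65+32-15=82; pred: 8+10-4=14
Step 5: prey: 82+41-34=89; pred: 14+22-7=29
Step 6: prey: 89+44-77=56; pred: 29+51-14=66
Step 7: prey: 56+28-110=0; pred: 66+73-33=106

Answer: 0 106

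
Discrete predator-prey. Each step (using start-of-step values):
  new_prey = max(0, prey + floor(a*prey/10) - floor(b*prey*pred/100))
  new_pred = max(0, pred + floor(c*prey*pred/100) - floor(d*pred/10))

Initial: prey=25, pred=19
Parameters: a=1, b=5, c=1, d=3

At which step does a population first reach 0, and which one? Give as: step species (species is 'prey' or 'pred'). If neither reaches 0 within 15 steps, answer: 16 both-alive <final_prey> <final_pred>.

Answer: 16 both-alive 1 3

Derivation:
Step 1: prey: 25+2-23=4; pred: 19+4-5=18
Step 2: prey: 4+0-3=1; pred: 18+0-5=13
Step 3: prey: 1+0-0=1; pred: 13+0-3=10
Step 4: prey: 1+0-0=1; pred: 10+0-3=7
Step 5: prey: 1+0-0=1; pred: 7+0-2=5
Step 6: prey: 1+0-0=1; pred: 5+0-1=4
Step 7: prey: 1+0-0=1; pred: 4+0-1=3
Step 8: prey: 1+0-0=1; pred: 3+0-0=3
Steps 9-15: state stable at prey=1, pred=3 (no change)
No extinction within 15 steps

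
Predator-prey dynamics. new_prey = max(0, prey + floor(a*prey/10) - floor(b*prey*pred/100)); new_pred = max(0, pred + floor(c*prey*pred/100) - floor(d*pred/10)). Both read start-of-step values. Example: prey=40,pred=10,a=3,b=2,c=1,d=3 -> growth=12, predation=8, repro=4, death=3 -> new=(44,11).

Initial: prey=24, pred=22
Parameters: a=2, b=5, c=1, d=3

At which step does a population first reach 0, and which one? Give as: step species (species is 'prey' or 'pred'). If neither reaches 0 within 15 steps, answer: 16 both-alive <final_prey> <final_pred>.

Answer: 2 prey

Derivation:
Step 1: prey: 24+4-26=2; pred: 22+5-6=21
Step 2: prey: 2+0-2=0; pred: 21+0-6=15
First extinction: prey at step 2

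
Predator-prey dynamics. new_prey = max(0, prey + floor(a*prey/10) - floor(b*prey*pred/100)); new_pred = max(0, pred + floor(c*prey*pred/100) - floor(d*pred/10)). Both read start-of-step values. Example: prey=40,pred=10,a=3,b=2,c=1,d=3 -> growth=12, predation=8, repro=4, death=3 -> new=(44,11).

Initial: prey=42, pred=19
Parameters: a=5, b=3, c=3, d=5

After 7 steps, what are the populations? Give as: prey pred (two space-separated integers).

Step 1: prey: 42+21-23=40; pred: 19+23-9=33
Step 2: prey: 40+20-39=21; pred: 33+39-16=56
Step 3: prey: 21+10-35=0; pred: 56+35-28=63
Step 4: prey: 0+0-0=0; pred: 63+0-31=32
Step 5: prey: 0+0-0=0; pred: 32+0-16=16
Step 6: prey: 0+0-0=0; pred: 16+0-8=8
Step 7: prey: 0+0-0=0; pred: 8+0-4=4

Answer: 0 4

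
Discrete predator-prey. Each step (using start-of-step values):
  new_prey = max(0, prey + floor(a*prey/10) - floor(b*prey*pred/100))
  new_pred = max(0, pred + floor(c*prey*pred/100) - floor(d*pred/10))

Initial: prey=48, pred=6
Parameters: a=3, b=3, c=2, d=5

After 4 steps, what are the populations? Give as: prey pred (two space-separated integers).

Step 1: prey: 48+14-8=54; pred: 6+5-3=8
Step 2: prey: 54+16-12=58; pred: 8+8-4=12
Step 3: prey: 58+17-20=55; pred: 12+13-6=19
Step 4: prey: 55+16-31=40; pred: 19+20-9=30

Answer: 40 30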